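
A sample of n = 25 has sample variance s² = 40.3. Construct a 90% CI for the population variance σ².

df = 24. χ²_{0.05} = 36.415, χ²_{0.95} = 13.848. CI for σ² = ((n-1)s²/χ²_{α/2}, (n-1)s²/χ²_{1-α/2}) = (24·40.3/36.415, 24·40.3/13.848) = (26.56, 69.84)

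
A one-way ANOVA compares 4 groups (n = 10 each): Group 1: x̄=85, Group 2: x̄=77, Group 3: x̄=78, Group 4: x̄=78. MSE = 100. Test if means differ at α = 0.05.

Grand mean = 79.5. SS_between = 410.0, MS_between = 136.67. F = 1.367, F_crit ≈ 2.866. Fail to reject H₀.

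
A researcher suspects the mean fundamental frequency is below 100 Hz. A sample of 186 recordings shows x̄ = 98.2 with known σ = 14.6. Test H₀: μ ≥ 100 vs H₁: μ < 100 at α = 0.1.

z = -1.681. Critical value: -1.28. Reject H₀.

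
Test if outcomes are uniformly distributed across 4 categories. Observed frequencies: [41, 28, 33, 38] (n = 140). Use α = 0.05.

Expected = 35 each. χ² = Σ(O-E)²/E = 2.8. df = 3, critical value = 7.815. Fail to reject H₀.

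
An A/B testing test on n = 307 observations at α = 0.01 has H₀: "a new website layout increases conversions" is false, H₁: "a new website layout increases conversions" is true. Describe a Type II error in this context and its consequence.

Type II error: failing to reject H₀ when it is false — concluding that a new website layout increases conversions is not supported when in fact it is. Consequence: discarding a layout that would have improved conversions — lost revenue.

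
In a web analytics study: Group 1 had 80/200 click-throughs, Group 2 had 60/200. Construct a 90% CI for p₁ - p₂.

p̂₁ = 0.4, p̂₂ = 0.3. Difference = 0.1. CI = (0.022, 0.178)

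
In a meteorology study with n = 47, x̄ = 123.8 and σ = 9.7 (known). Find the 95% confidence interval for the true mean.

CI = x̄ ± z*(σ/√n) = 123.8 ± 1.96(9.7/√47) = 123.8 ± 2.77 = (121.03, 126.57)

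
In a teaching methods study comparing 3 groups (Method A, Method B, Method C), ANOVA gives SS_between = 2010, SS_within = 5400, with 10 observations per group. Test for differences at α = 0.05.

df_between = 2, df_within = 27. F = MS_between/MS_within = 1005.0/200.0 = 5.025. F_crit ≈ 3.354. Reject H₀. At least one mean differs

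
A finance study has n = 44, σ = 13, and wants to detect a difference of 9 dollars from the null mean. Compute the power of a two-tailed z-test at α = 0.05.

SE = σ/√n = 13/√44 = 1.96. Non-centrality λ = d/SE = 9/1.96 = 4.592. Power ≈ Φ(λ - z_{α/2}) = Φ(4.592 - 1.96) = Φ(2.632) = 0.996.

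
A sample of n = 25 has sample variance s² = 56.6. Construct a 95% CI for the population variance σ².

df = 24. χ²_{0.025} = 39.364, χ²_{0.975} = 12.401. CI for σ² = ((n-1)s²/χ²_{α/2}, (n-1)s²/χ²_{1-α/2}) = (24·56.6/39.364, 24·56.6/12.401) = (34.51, 109.54)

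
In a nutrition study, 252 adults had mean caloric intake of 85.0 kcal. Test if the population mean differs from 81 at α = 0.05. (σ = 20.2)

z = (x̄ - μ₀)/(σ/√n) = (85.0 - 81)/(20.2/√252) = 3.143. Critical value: ±1.96. Since |3.143| > 1.96, Reject H₀.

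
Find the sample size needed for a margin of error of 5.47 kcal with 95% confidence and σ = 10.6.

n = (z*σ/E)² = (1.96×10.6/5.47)² = 14.4 → n = 15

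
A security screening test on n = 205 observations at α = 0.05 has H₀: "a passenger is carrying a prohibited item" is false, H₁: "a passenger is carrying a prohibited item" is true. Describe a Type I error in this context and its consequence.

Type I error: rejecting H₀ when it is true — concluding that a passenger is carrying a prohibited item when in fact it is not. Consequence: detaining an innocent passenger — delay and inconvenience.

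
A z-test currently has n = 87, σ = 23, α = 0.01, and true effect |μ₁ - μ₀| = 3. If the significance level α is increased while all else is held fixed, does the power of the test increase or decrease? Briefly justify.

Power increases: a larger α lowers the critical value, so more of the H₁ sampling distribution falls in the rejection region.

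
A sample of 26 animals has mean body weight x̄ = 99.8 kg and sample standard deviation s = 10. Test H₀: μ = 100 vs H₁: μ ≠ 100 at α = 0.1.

t = (x̄ - μ₀)/(s/√n) = (99.8 - 100)/(10/√26) = -0.102. df = 25, critical t = ±1.708. Fail to reject H₀.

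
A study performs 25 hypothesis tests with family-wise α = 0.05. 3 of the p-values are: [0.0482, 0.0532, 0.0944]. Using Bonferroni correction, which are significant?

Bonferroni α = 0.05/25 = 0.002. None of the given p-values are significant.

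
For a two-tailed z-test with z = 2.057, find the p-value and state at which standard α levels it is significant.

p = 2·P(Z > |2.057|) = 2·(1 - Φ(2.057)) ≈ 0.0397. Significant at α = 0.1; Significant at α = 0.05.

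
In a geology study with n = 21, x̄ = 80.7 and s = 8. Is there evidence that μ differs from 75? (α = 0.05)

t = (x̄ - μ₀)/(s/√n) = (80.7 - 75)/(8/√21) = 3.265. df = 20, critical t = ±2.086. Reject H₀.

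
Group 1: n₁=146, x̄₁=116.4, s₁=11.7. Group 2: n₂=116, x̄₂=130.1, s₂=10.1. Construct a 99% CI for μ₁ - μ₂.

Difference = -13.7. SE = √(11.7²/146 + 10.1²/116) = 1.348. CI = (-17.17, -10.23)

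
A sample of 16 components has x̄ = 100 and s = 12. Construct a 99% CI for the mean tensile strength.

CI = x̄ ± t*(s/√n) = 100 ± 2.947(12/√16) = (91.16, 108.84)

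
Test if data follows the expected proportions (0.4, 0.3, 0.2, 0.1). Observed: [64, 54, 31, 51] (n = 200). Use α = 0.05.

Expected: [80.0, 60.0, 40.0, 20.0]. χ² = 53.875. df = 3, critical = 7.815. Reject H₀.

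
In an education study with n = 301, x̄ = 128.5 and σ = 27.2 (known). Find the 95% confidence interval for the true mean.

CI = x̄ ± z*(σ/√n) = 128.5 ± 1.96(27.2/√301) = 128.5 ± 3.07 = (125.43, 131.57)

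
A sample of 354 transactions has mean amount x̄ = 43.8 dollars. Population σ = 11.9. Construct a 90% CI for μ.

CI = x̄ ± z*(σ/√n) = 43.8 ± 1.645(11.9/√354) = 43.8 ± 1.04 = (42.76, 44.84)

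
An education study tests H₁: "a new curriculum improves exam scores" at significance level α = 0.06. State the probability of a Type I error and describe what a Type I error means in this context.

P(Type I error) = α = 0.06. A Type I error is rejecting H₀ when H₀ is actually true (false positive) — here, concluding that a new curriculum improves exam scores when in fact this is not the case. Consequence: adopting a curriculum that gives no real benefit — disruption for nothing.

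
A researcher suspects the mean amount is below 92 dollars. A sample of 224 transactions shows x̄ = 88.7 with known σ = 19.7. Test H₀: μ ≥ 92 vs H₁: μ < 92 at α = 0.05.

z = -2.507. Critical value: -1.645. Reject H₀.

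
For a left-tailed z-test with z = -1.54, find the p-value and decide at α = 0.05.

p = P(Z < -1.54) = Φ(-1.54) ≈ 0.0618. Since p ≥ 0.05, fail to reject H₀ (not significant) at α = 0.05.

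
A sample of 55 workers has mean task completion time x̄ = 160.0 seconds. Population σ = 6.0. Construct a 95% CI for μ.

CI = x̄ ± z*(σ/√n) = 160.0 ± 1.96(6.0/√55) = 160.0 ± 1.59 = (158.41, 161.59)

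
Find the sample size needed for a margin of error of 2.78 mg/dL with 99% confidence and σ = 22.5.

n = (z*σ/E)² = (2.576×22.5/2.78)² = 434.7 → n = 435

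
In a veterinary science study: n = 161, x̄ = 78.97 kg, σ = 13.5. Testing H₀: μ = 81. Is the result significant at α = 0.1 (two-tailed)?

z = (78.97 - 81)/(13.5/√161) = -1.908. Since |z| > 1.645, significant at α = 0.1.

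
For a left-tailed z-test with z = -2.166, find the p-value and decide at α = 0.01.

p = P(Z < -2.166) = Φ(-2.166) ≈ 0.0152. Since p ≥ 0.01, fail to reject H₀ (not significant) at α = 0.01.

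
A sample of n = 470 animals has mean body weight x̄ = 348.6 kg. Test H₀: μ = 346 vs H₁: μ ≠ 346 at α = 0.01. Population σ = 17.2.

z = (x̄ - μ₀)/(σ/√n) = (348.6 - 346)/(17.2/√470) = 3.277. Critical value: ±2.576. Since |3.277| > 2.576, Reject H₀.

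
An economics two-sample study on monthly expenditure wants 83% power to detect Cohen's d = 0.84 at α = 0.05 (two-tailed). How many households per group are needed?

z_{α/2} = 1.96, z_β = Φ⁻¹(0.83) = 0.954. For large effect (d = 0.84): n per group = 2(z_{α/2} + z_β)²/d² = 2(1.96 + 0.954)²/0.84² = 24.1 → 25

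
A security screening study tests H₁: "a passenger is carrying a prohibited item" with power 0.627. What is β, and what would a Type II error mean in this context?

β = 1 - power = 1 - 0.627 = 0.373. A Type II error is failing to reject H₀ when H₀ is false (false negative) — here, failing to conclude that a passenger is carrying a prohibited item when in fact it is true. Consequence: letting a prohibited item through — security breach.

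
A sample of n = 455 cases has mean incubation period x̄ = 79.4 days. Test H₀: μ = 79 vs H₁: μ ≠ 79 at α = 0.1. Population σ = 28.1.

z = (x̄ - μ₀)/(σ/√n) = (79.4 - 79)/(28.1/√455) = 0.304. Critical value: ±1.645. Since |0.304| ≤ 1.645, Fail to reject H₀.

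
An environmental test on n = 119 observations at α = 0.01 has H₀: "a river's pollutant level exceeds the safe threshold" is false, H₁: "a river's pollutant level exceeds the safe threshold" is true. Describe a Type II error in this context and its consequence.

Type II error: failing to reject H₀ when it is false — concluding that a river's pollutant level exceeds the safe threshold is not supported when in fact it is. Consequence: allowing unsafe pollution to continue.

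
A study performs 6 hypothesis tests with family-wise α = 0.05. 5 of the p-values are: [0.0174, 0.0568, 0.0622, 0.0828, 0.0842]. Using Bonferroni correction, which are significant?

Bonferroni α = 0.05/6 = 0.00833. None of the given p-values are significant.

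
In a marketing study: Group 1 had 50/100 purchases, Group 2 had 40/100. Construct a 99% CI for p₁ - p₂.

p̂₁ = 0.5, p̂₂ = 0.4. Difference = 0.1. CI = (-0.08, 0.28)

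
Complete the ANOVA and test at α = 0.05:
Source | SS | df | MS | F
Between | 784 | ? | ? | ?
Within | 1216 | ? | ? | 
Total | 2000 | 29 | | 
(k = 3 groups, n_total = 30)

df_between = 2, df_within = 27. MS_between = 392.0, MS_within = 45.04. F = 8.704, F_crit ≈ 3.354. Reject H₀.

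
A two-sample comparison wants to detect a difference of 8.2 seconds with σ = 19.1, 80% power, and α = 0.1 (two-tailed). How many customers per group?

n per group = 2(z_α/2 + z_β)²σ²/d² = 2×(1.645 + 0.84)²×19.1²/8.2² = 67.01 → n = 68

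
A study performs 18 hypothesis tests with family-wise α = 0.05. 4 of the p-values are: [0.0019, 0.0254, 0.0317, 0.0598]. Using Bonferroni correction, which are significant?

Bonferroni α = 0.05/18 = 0.00278. Significant p-values: [0.0019]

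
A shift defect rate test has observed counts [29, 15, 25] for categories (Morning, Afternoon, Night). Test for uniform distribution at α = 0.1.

Expected = 23 each. χ² = Σ(O-E)²/E = 4.522. df = 2, critical value = 4.605. Fail to reject H₀.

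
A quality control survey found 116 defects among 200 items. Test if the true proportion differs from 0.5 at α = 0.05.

p̂ = 0.58, p₀ = 0.5. z = (p̂ - p₀)/√(p₀(1-p₀)/n) = 2.263. Critical: ±1.96. Reject H₀.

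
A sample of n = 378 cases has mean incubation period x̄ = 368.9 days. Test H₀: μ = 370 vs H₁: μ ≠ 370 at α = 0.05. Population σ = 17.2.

z = (x̄ - μ₀)/(σ/√n) = (368.9 - 370)/(17.2/√378) = -1.243. Critical value: ±1.96. Since |-1.243| ≤ 1.96, Fail to reject H₀.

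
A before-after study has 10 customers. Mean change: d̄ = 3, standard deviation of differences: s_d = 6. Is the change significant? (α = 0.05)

t = d̄/(s_d/√n) = 3/(6/√10) = 1.581. df = 9, critical t = ±2.262. Fail to reject H₀.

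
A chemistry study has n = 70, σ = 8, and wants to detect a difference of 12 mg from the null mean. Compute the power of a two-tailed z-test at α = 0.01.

SE = σ/√n = 8/√70 = 0.956. Non-centrality λ = d/SE = 12/0.956 = 12.55. Power ≈ Φ(λ - z_{α/2}) = Φ(12.55 - 2.576) = Φ(9.974) = 1.0.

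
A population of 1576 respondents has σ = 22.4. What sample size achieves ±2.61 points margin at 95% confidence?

Without FPC: n₀ = (1.96×22.4/2.61)² = 282.961. With FPC: n = n₀N/(n₀+N-1) = 240.02 → n = 241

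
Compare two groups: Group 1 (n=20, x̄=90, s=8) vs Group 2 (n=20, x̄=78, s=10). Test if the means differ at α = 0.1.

Pooled sp = 9.06. t = 4.191, df = 38. Critical t = ±1.686. Reject H₀.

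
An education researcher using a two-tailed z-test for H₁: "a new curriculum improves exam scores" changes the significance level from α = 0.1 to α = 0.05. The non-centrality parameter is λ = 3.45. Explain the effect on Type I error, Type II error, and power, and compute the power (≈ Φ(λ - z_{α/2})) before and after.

Decreasing α from 0.1 to 0.05:
• Type I error rate decreases (α is the Type I rate by definition).
• Critical value moves from z_{α/2} = 1.645 to 1.96, so power = Φ(λ - z_{α/2}) goes from Φ(3.45 - 1.645) = 0.964 to Φ(3.45 - 1.96) = 0.932.
• Type II error rate β = 1 - power therefore increases (0.036 → 0.068).
Appropriate when false positives are costly — here, adopting a curriculum that gives no real benefit — disruption for nothing.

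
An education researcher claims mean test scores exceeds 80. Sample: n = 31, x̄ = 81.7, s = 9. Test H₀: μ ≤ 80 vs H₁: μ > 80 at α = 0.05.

t = (81.7 - 80)/(9/√31) = 1.052, df = 30. Critical t = 1.697. Fail to reject H₀.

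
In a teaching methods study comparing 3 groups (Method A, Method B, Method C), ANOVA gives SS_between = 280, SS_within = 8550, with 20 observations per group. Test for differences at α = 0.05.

df_between = 2, df_within = 57. F = MS_between/MS_within = 140.0/150.0 = 0.933. F_crit ≈ 3.159. Fail to reject H₀.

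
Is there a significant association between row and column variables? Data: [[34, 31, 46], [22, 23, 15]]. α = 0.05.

χ² = 4.72. df = 2, critical = 5.991. Fail to reject H₀. No evidence of dependence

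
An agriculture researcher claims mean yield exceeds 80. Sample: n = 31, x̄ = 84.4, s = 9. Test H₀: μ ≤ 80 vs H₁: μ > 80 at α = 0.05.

t = (84.4 - 80)/(9/√31) = 2.722, df = 30. Critical t = 1.697. Reject H₀.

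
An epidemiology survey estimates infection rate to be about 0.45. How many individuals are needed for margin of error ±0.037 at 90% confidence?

n = z²p(1-p)/E² = 1.645²×0.45×0.55/0.037² = 489.2 → n = 490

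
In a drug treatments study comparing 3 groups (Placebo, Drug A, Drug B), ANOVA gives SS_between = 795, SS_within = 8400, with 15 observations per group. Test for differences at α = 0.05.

df_between = 2, df_within = 42. F = MS_between/MS_within = 397.5/200.0 = 1.988. F_crit ≈ 3.22. Fail to reject H₀.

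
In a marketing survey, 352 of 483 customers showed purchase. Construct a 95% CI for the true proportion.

p̂ = 0.729. CI = p̂ ± z*√(p̂(1-p̂)/n) = (0.689, 0.768)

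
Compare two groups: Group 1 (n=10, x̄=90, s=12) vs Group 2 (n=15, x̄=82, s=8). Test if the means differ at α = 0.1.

Pooled sp = 9.76. t = 2.007, df = 23. Critical t = ±1.714. Reject H₀.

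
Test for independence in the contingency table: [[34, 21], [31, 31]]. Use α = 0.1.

χ² = 1.649. df = 1, critical = 2.706. Fail to reject H₀. No evidence of dependence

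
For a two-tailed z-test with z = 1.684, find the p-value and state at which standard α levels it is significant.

p = 2·P(Z > |1.684|) = 2·(1 - Φ(1.684)) ≈ 0.0922. Significant at α = 0.1.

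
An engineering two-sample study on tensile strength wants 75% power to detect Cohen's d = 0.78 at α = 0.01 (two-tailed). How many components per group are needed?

z_{α/2} = 2.576, z_β = Φ⁻¹(0.75) = 0.674. For medium effect (d = 0.78): n per group = 2(z_{α/2} + z_β)²/d² = 2(2.576 + 0.674)²/0.78² = 34.7 → 35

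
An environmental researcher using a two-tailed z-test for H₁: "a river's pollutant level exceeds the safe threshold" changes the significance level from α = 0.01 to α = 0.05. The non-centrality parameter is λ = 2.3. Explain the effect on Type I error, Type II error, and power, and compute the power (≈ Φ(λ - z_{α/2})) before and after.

Increasing α from 0.01 to 0.05:
• Type I error rate increases (α is the Type I rate by definition).
• Critical value moves from z_{α/2} = 2.576 to 1.96, so power = Φ(λ - z_{α/2}) goes from Φ(2.3 - 2.576) = 0.391 to Φ(2.3 - 1.96) = 0.633.
• Type II error rate β = 1 - power therefore decreases (0.609 → 0.367).
Appropriate when false negatives are costly — here, allowing unsafe pollution to continue.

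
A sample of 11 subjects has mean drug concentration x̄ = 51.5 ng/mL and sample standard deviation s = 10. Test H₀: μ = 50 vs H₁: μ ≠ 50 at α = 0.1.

t = (x̄ - μ₀)/(s/√n) = (51.5 - 50)/(10/√11) = 0.497. df = 10, critical t = ±1.812. Fail to reject H₀.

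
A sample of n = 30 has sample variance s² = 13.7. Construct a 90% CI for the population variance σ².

df = 29. χ²_{0.05} = 42.557, χ²_{0.95} = 17.708. CI for σ² = ((n-1)s²/χ²_{α/2}, (n-1)s²/χ²_{1-α/2}) = (29·13.7/42.557, 29·13.7/17.708) = (9.34, 22.44)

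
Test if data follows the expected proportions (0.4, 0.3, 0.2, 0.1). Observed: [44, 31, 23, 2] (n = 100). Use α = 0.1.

Expected: [40.0, 30.0, 20.0, 10.0]. χ² = 7.283. df = 3, critical = 6.251. Reject H₀.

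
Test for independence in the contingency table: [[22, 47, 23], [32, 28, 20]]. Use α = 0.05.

χ² = 6.067. df = 2, critical = 5.991. Reject H₀. Variables are dependent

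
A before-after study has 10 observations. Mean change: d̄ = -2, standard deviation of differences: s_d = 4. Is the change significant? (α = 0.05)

t = d̄/(s_d/√n) = -2/(4/√10) = -1.581. df = 9, critical t = ±2.262. Fail to reject H₀.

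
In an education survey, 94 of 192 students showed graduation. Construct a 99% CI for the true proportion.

p̂ = 0.49. CI = p̂ ± z*√(p̂(1-p̂)/n) = (0.397, 0.583)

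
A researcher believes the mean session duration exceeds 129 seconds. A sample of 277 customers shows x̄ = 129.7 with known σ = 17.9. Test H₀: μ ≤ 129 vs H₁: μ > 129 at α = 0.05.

z = 0.651. Critical value: 1.645. Fail to reject H₀.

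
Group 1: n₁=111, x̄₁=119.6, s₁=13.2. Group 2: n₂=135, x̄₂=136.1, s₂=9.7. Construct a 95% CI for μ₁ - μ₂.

Difference = -16.5. SE = √(13.2²/111 + 9.7²/135) = 1.506. CI = (-19.45, -13.55)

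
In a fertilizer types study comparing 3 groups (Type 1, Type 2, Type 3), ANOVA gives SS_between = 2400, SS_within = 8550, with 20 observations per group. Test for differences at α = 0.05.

df_between = 2, df_within = 57. F = MS_between/MS_within = 1200.0/150.0 = 8.0. F_crit ≈ 3.159. Reject H₀. At least one mean differs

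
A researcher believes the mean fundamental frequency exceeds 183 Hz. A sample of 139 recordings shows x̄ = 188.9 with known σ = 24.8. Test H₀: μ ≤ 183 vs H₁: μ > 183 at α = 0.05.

z = 2.805. Critical value: 1.645. Reject H₀.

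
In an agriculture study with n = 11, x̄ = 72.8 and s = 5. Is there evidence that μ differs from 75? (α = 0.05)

t = (x̄ - μ₀)/(s/√n) = (72.8 - 75)/(5/√11) = -1.459. df = 10, critical t = ±2.228. Fail to reject H₀.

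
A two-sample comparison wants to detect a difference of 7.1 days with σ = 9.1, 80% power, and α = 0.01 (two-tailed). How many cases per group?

n per group = 2(z_α/2 + z_β)²σ²/d² = 2×(2.576 + 0.84)²×9.1²/7.1² = 38.3 → n = 39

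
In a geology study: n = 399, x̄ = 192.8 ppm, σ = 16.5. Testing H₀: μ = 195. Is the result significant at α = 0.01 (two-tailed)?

z = (192.8 - 195)/(16.5/√399) = -2.663. Since |z| > 2.576, significant at α = 0.01.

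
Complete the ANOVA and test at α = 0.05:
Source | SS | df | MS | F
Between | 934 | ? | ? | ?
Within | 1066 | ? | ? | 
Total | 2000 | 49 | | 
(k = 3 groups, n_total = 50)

df_between = 2, df_within = 47. MS_between = 467.0, MS_within = 22.68. F = 20.59, F_crit ≈ 3.195. Reject H₀.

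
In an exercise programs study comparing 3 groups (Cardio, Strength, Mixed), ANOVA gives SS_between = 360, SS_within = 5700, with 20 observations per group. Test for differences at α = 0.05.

df_between = 2, df_within = 57. F = MS_between/MS_within = 180.0/100.0 = 1.8. F_crit ≈ 3.159. Fail to reject H₀.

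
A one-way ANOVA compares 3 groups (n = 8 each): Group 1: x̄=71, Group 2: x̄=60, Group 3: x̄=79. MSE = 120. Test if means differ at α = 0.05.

Grand mean = 70.0. SS_between = 1456.0, MS_between = 728.0. F = 6.067, F_crit ≈ 3.467. Reject H₀.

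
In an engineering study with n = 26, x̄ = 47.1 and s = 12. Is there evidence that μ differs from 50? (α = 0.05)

t = (x̄ - μ₀)/(s/√n) = (47.1 - 50)/(12/√26) = -1.232. df = 25, critical t = ±2.06. Fail to reject H₀.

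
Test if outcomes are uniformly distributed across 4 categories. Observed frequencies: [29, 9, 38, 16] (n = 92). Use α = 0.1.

Expected = 23 each. χ² = Σ(O-E)²/E = 22.0. df = 3, critical value = 6.251. Reject H₀.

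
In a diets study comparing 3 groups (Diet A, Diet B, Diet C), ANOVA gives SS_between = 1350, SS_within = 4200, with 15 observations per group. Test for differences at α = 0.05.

df_between = 2, df_within = 42. F = MS_between/MS_within = 675.0/100.0 = 6.75. F_crit ≈ 3.22. Reject H₀. At least one mean differs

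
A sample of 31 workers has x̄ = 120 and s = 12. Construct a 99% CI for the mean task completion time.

CI = x̄ ± t*(s/√n) = 120 ± 2.75(12/√31) = (114.07, 125.93)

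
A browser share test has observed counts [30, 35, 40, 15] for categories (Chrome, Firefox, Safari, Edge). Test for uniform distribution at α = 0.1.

Expected = 30 each. χ² = Σ(O-E)²/E = 11.667. df = 3, critical value = 6.251. Reject H₀.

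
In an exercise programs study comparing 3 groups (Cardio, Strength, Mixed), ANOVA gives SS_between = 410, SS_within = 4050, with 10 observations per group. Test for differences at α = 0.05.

df_between = 2, df_within = 27. F = MS_between/MS_within = 205.0/150.0 = 1.367. F_crit ≈ 3.354. Fail to reject H₀.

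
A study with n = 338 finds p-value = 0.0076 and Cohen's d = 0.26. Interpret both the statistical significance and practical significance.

Statistically significant (p = 0.0076 < 0.05). Cohen's d = 0.26 indicates a small effect size. Both statistical and practical significance should be considered.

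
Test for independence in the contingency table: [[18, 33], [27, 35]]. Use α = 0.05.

χ² = 0.796. df = 1, critical = 3.841. Fail to reject H₀. No evidence of dependence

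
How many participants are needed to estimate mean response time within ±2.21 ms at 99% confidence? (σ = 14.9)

n = (z*σ/E)² = (2.576×14.9/2.21)² = 301.6 → n = 302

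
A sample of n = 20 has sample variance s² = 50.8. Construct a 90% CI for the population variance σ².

df = 19. χ²_{0.05} = 30.144, χ²_{0.95} = 10.117. CI for σ² = ((n-1)s²/χ²_{α/2}, (n-1)s²/χ²_{1-α/2}) = (19·50.8/30.144, 19·50.8/10.117) = (32.02, 95.4)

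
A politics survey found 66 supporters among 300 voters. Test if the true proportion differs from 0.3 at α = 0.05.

p̂ = 0.22, p₀ = 0.3. z = (p̂ - p₀)/√(p₀(1-p₀)/n) = -3.024. Critical: ±1.96. Reject H₀.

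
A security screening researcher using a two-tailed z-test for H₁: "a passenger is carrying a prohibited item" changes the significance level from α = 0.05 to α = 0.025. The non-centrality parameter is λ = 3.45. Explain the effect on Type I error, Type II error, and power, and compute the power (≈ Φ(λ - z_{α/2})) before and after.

Decreasing α from 0.05 to 0.025:
• Type I error rate decreases (α is the Type I rate by definition).
• Critical value moves from z_{α/2} = 1.96 to 2.241, so power = Φ(λ - z_{α/2}) goes from Φ(3.45 - 1.96) = 0.932 to Φ(3.45 - 2.241) = 0.887.
• Type II error rate β = 1 - power therefore increases (0.068 → 0.113).
Appropriate when false positives are costly — here, detaining an innocent passenger — delay and inconvenience.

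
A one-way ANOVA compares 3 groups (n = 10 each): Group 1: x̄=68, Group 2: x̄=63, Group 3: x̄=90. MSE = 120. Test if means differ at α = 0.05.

Grand mean = 73.67. SS_between = 4126.67, MS_between = 2063.33. F = 17.194, F_crit ≈ 3.354. Reject H₀.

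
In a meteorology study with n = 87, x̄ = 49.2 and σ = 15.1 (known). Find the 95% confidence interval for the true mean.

CI = x̄ ± z*(σ/√n) = 49.2 ± 1.96(15.1/√87) = 49.2 ± 3.17 = (46.03, 52.37)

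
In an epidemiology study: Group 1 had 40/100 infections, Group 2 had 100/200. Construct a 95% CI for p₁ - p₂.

p̂₁ = 0.4, p̂₂ = 0.5. Difference = -0.1. CI = (-0.218, 0.018)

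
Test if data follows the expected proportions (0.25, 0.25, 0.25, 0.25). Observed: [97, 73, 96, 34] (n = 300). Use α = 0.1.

Expected: [75.0, 75.0, 75.0, 75.0]. χ² = 34.8. df = 3, critical = 6.251. Reject H₀.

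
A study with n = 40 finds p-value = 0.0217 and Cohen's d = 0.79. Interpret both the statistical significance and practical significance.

Statistically significant (p = 0.0217 < 0.05). Cohen's d = 0.79 indicates a medium effect size. Both statistical and practical significance should be considered.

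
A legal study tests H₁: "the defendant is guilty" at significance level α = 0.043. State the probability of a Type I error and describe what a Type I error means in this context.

P(Type I error) = α = 0.043. A Type I error is rejecting H₀ when H₀ is actually true (false positive) — here, concluding that the defendant is guilty when in fact this is not the case. Consequence: convicting an innocent person.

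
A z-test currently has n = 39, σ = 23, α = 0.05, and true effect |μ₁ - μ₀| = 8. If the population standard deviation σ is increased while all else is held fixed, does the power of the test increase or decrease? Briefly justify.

Power decreases: a larger σ inflates the standard error σ/√n, pulling the sampling distribution under H₁ back toward the critical value.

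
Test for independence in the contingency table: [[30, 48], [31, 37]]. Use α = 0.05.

χ² = 0.759. df = 1, critical = 3.841. Fail to reject H₀. No evidence of dependence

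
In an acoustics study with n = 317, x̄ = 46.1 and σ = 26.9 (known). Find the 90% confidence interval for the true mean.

CI = x̄ ± z*(σ/√n) = 46.1 ± 1.645(26.9/√317) = 46.1 ± 2.49 = (43.61, 48.59)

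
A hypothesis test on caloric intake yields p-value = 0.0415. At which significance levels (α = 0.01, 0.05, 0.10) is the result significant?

p = 0.0415. Significant at: α = 0.05, 0.1.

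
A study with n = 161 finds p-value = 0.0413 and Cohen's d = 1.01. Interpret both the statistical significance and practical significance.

Statistically significant (p = 0.0413 < 0.05). Cohen's d = 1.01 indicates a large effect size. Both statistical and practical significance should be considered.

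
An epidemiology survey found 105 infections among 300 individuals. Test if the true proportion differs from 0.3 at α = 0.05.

p̂ = 0.35, p₀ = 0.3. z = (p̂ - p₀)/√(p₀(1-p₀)/n) = 1.89. Critical: ±1.96. Fail to reject H₀.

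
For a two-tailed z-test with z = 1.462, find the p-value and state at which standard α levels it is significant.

p = 2·P(Z > |1.462|) = 2·(1 - Φ(1.462)) ≈ 0.1437. Not significant at any standard level.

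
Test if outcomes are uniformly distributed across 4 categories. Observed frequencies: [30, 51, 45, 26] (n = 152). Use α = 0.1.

Expected = 38 each. χ² = Σ(O-E)²/E = 11.211. df = 3, critical value = 6.251. Reject H₀.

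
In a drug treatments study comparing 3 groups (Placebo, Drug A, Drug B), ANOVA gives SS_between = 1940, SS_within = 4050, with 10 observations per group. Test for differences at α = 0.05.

df_between = 2, df_within = 27. F = MS_between/MS_within = 970.0/150.0 = 6.467. F_crit ≈ 3.354. Reject H₀. At least one mean differs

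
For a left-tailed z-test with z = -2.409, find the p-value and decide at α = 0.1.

p = P(Z < -2.409) = Φ(-2.409) ≈ 0.008. Since p < 0.1, reject H₀ (significant) at α = 0.1.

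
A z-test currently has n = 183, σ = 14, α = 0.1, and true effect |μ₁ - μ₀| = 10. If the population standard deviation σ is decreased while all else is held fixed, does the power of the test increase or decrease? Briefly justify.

Power increases: a smaller σ shrinks the standard error σ/√n, moving the sampling distribution under H₁ further from the critical value.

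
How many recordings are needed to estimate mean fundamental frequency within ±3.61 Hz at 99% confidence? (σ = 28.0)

n = (z*σ/E)² = (2.576×28.0/3.61)² = 399.2 → n = 400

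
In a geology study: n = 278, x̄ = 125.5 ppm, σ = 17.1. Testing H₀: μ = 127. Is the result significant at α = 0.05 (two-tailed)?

z = (125.5 - 127)/(17.1/√278) = -1.463. Since |z| ≤ 1.96, not significant at α = 0.05.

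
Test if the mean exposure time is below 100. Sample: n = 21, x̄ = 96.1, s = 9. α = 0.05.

t = (96.1 - 100)/(9/√21) = -1.986, df = 20. Critical t = -1.725. Reject H₀.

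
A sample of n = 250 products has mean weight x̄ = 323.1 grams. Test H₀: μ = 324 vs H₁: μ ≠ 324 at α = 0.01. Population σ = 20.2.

z = (x̄ - μ₀)/(σ/√n) = (323.1 - 324)/(20.2/√250) = -0.704. Critical value: ±2.576. Since |-0.704| ≤ 2.576, Fail to reject H₀.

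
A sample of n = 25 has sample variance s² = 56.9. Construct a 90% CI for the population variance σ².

df = 24. χ²_{0.05} = 36.415, χ²_{0.95} = 13.848. CI for σ² = ((n-1)s²/χ²_{α/2}, (n-1)s²/χ²_{1-α/2}) = (24·56.9/36.415, 24·56.9/13.848) = (37.5, 98.61)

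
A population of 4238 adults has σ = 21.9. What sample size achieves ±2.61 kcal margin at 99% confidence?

Without FPC: n₀ = (2.576×21.9/2.61)² = 467.196. With FPC: n = n₀N/(n₀+N-1) = 420.9 → n = 421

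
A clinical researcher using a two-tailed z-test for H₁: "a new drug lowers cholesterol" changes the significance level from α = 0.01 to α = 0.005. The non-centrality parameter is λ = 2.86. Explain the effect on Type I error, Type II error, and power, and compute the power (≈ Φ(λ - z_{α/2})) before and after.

Decreasing α from 0.01 to 0.005:
• Type I error rate decreases (α is the Type I rate by definition).
• Critical value moves from z_{α/2} = 2.576 to 2.807, so power = Φ(λ - z_{α/2}) goes from Φ(2.86 - 2.576) = 0.612 to Φ(2.86 - 2.807) = 0.521.
• Type II error rate β = 1 - power therefore increases (0.388 → 0.479).
Appropriate when false positives are costly — here, approving an ineffective drug — patients take a useless medication and may skip effective alternatives.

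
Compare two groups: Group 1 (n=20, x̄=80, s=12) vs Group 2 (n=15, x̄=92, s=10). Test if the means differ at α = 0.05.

Pooled sp = 11.2. t = -3.138, df = 33. Critical t = ±2.035. Reject H₀.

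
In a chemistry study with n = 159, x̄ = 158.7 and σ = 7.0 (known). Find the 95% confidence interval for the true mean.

CI = x̄ ± z*(σ/√n) = 158.7 ± 1.96(7.0/√159) = 158.7 ± 1.09 = (157.61, 159.79)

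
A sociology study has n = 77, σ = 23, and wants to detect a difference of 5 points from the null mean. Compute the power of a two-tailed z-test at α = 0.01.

SE = σ/√n = 23/√77 = 2.621. Non-centrality λ = d/SE = 5/2.621 = 1.908. Power ≈ Φ(λ - z_{α/2}) = Φ(1.908 - 2.576) = Φ(-0.668) = 0.252.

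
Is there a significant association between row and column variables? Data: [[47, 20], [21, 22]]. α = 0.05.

χ² = 5.04. df = 1, critical = 3.841. Reject H₀. Variables are dependent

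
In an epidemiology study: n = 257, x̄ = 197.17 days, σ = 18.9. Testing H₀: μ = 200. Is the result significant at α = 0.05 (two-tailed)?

z = (197.17 - 200)/(18.9/√257) = -2.4. Since |z| > 1.96, significant at α = 0.05.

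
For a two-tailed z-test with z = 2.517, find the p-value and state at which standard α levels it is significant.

p = 2·P(Z > |2.517|) = 2·(1 - Φ(2.517)) ≈ 0.0118. Significant at α = 0.1; Significant at α = 0.05.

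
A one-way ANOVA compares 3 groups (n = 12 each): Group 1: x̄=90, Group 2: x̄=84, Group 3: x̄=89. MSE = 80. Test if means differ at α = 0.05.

Grand mean = 87.67. SS_between = 248.0, MS_between = 124.0. F = 1.55, F_crit ≈ 3.285. Fail to reject H₀.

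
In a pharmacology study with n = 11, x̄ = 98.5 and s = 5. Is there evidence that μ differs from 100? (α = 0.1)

t = (x̄ - μ₀)/(s/√n) = (98.5 - 100)/(5/√11) = -0.995. df = 10, critical t = ±1.812. Fail to reject H₀.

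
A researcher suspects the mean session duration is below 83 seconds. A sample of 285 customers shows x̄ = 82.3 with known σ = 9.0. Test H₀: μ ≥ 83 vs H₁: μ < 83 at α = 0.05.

z = -1.313. Critical value: -1.645. Fail to reject H₀.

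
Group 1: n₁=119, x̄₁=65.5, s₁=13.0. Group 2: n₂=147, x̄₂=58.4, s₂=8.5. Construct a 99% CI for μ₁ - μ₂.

Difference = 7.1. SE = √(13.0²/119 + 8.5²/147) = 1.383. CI = (3.54, 10.66)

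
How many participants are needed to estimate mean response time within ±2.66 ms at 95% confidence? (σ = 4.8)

n = (z*σ/E)² = (1.96×4.8/2.66)² = 12.5 → n = 13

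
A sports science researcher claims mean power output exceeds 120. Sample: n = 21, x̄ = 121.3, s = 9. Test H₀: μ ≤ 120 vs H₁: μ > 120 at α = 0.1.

t = (121.3 - 120)/(9/√21) = 0.662, df = 20. Critical t = 1.325. Fail to reject H₀.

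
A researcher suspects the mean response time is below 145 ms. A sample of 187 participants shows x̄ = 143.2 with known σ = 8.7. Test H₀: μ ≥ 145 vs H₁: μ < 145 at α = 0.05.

z = -2.829. Critical value: -1.645. Reject H₀.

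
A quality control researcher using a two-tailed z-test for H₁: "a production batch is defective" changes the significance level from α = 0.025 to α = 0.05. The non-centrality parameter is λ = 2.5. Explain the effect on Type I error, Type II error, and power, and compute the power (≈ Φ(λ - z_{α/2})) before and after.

Increasing α from 0.025 to 0.05:
• Type I error rate increases (α is the Type I rate by definition).
• Critical value moves from z_{α/2} = 2.241 to 1.96, so power = Φ(λ - z_{α/2}) goes from Φ(2.5 - 2.241) = 0.602 to Φ(2.5 - 1.96) = 0.705.
• Type II error rate β = 1 - power therefore decreases (0.398 → 0.295).
Appropriate when false negatives are costly — here, shipping a defective batch — faulty products reach customers.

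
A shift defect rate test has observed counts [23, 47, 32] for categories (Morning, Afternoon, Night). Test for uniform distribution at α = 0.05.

Expected = 34 each. χ² = Σ(O-E)²/E = 8.647. df = 2, critical value = 5.991. Reject H₀.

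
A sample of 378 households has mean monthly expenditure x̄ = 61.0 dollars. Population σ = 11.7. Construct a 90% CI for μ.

CI = x̄ ± z*(σ/√n) = 61.0 ± 1.645(11.7/√378) = 61.0 ± 0.99 = (60.01, 61.99)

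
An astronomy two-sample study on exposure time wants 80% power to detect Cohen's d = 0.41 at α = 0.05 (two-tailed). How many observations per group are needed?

z_{α/2} = 1.96, z_β = Φ⁻¹(0.8) = 0.842. For small effect (d = 0.41): n per group = 2(z_{α/2} + z_β)²/d² = 2(1.96 + 0.842)²/0.41² = 93.4 → 94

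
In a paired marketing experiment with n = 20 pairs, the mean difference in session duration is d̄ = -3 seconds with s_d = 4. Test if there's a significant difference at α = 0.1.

t = d̄/(s_d/√n) = -3/(4/√20) = -3.354. df = 19, critical t = ±1.729. Reject H₀.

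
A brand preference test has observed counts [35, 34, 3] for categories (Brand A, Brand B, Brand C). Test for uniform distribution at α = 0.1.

Expected = 24 each. χ² = Σ(O-E)²/E = 27.583. df = 2, critical value = 4.605. Reject H₀.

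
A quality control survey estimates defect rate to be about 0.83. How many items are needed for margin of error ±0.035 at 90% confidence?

n = z²p(1-p)/E² = 1.645²×0.83×0.17/0.035² = 311.7 → n = 312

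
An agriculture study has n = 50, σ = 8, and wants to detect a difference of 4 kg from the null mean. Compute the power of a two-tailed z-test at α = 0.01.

SE = σ/√n = 8/√50 = 1.131. Non-centrality λ = d/SE = 4/1.131 = 3.536. Power ≈ Φ(λ - z_{α/2}) = Φ(3.536 - 2.576) = Φ(0.96) = 0.831.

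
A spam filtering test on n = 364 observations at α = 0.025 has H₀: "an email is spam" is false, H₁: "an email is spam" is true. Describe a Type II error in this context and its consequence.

Type II error: failing to reject H₀ when it is false — concluding that an email is spam is not supported when in fact it is. Consequence: a spam email lands in the inbox.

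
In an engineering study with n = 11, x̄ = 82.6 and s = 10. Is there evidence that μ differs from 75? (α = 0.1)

t = (x̄ - μ₀)/(s/√n) = (82.6 - 75)/(10/√11) = 2.521. df = 10, critical t = ±1.812. Reject H₀.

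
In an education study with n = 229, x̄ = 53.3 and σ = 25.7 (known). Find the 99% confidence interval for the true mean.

CI = x̄ ± z*(σ/√n) = 53.3 ± 2.576(25.7/√229) = 53.3 ± 4.37 = (48.93, 57.67)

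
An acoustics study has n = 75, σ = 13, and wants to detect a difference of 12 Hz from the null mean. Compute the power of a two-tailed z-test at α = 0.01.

SE = σ/√n = 13/√75 = 1.501. Non-centrality λ = d/SE = 12/1.501 = 7.994. Power ≈ Φ(λ - z_{α/2}) = Φ(7.994 - 2.576) = Φ(5.418) = 1.0.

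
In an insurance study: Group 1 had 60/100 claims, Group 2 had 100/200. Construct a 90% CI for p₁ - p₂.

p̂₁ = 0.6, p̂₂ = 0.5. Difference = 0.1. CI = (0.001, 0.199)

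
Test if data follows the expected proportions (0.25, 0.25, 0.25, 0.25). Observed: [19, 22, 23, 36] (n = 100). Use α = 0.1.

Expected: [25.0, 25.0, 25.0, 25.0]. χ² = 6.8. df = 3, critical = 6.251. Reject H₀.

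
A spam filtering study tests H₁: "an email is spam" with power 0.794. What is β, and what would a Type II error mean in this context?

β = 1 - power = 1 - 0.794 = 0.206. A Type II error is failing to reject H₀ when H₀ is false (false negative) — here, failing to conclude that an email is spam when in fact it is true. Consequence: a spam email lands in the inbox.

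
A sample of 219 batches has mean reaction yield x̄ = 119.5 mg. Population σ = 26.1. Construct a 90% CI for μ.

CI = x̄ ± z*(σ/√n) = 119.5 ± 1.645(26.1/√219) = 119.5 ± 2.9 = (116.6, 122.4)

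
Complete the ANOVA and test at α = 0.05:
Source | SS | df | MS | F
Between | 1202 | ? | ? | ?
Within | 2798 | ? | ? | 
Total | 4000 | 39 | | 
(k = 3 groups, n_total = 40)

df_between = 2, df_within = 37. MS_between = 601.0, MS_within = 75.62. F = 7.947, F_crit ≈ 3.252. Reject H₀.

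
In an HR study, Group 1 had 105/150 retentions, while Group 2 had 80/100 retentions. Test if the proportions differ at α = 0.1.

p̂₁ = 0.7, p̂₂ = 0.8, pooled p̂ = 0.74. z = -1.766. Critical: ±1.645. Reject H₀.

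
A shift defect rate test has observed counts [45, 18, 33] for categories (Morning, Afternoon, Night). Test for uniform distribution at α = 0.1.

Expected = 32 each. χ² = Σ(O-E)²/E = 11.438. df = 2, critical value = 4.605. Reject H₀.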